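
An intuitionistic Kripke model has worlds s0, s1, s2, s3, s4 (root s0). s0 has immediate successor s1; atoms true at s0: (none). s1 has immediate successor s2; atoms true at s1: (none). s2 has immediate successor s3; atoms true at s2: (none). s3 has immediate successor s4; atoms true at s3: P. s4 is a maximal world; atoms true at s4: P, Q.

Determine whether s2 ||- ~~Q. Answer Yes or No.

Yes

s2 ||- ~~Q: no world accessible from s2 forces ~Q.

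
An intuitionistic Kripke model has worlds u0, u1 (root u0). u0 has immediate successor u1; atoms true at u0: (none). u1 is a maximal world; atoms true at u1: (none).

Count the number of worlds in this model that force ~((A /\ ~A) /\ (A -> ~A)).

u0: forces it.
u1: forces it.
Worlds forcing the formula: {u0, u1}.

2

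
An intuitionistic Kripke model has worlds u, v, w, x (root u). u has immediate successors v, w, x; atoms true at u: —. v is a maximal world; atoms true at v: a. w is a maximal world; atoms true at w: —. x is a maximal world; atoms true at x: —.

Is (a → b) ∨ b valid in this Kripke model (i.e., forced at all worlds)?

No

Not every world: u ⊮ (a → b) ∨ b.
u ⊮ (a → b) ∨ b: neither disjunct is forced at u.
u ⊮ a → b: at the accessible world v, v ⊩ a but v ⊮ b.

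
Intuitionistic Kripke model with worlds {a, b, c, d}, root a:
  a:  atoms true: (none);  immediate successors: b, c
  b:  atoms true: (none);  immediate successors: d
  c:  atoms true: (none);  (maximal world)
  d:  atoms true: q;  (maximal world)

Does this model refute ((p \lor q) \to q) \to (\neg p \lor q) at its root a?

No

a \Vdash ((p \lor q) \to q) \to (\neg p \lor q): every world accessible from a that forces (p \lor q) \to q (namely a, b, c, d) also forces \neg p \lor q.
So the root a forces ((p \lor q) \to q) \to (\neg p \lor q); the model is not a countermodel.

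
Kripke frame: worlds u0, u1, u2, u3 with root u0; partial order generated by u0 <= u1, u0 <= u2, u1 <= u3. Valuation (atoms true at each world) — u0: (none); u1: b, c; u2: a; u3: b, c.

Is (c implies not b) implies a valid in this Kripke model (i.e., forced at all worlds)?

Yes

u0 forces (c implies not b) implies a: every world accessible from u0 that forces c implies not b (namely u2) also forces a.
Since the root u0 forces (c implies not b) implies a and forcing is persistent (monotone upward), every world forces it.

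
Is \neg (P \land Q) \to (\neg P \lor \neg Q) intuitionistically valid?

No

This is the constructively invalid direction of De Morgan's law for conjunction, which is not intuitionistically valid.
A Kripke countermodel: worlds u, v, w; order generated by u \le v, u \le w; atoms true at each world — u:{}; v:{P}; w:{Q}.
u \nVdash \neg (P \land Q) \to (\neg P \lor \neg Q): already at u itself, u \Vdash \neg (P \land Q) but u \nVdash \neg P \lor \neg Q.
u \nVdash \neg P \lor \neg Q: neither disjunct is forced at u.
u \nVdash \neg P since v is accessible from u and v \Vdash P.
So the root u does not force the formula.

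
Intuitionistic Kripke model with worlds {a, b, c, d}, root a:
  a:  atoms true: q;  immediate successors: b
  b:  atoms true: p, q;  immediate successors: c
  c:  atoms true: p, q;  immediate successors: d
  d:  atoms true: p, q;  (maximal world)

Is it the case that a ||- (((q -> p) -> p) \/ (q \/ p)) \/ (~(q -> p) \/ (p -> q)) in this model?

a ||- (((q -> p) -> p) \/ (q \/ p)) \/ (~(q -> p) \/ (p -> q)) via the disjunct ((q -> p) -> p) \/ (q \/ p).

Yes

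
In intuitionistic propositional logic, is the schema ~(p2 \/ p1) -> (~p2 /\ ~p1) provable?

This is a constructively valid De Morgan direction (negated disjunction to conjunction of negations), which is intuitionistically derivable.
From ~(p2 \/ p1): if p2 held then p2 \/ p1 would, contradiction — so ~p2; similarly ~p1.

Yes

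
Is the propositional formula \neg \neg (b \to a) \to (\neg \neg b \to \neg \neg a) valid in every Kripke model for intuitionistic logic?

This is the distribution of double negation over implication, which is intuitionistically derivable.
Assume \neg \neg (b \to a) and \neg \neg b; suppose \neg a. Then b \to a would give \neg b (by contraposition), contradicting \neg \neg b; so \neg (b \to a), contradicting \neg \neg (b \to a). Hence \neg \neg a.

Yes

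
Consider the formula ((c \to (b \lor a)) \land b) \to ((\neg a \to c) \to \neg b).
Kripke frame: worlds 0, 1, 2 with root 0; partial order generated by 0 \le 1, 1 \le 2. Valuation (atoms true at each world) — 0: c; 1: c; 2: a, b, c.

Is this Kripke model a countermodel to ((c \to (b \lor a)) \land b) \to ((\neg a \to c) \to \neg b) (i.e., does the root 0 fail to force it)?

0 \nVdash ((c \to (b \lor a)) \land b) \to ((\neg a \to c) \to \neg b): at the accessible world 2, 2 \Vdash (c \to (b \lor a)) \land b but 2 \nVdash (\neg a \to c) \to \neg b.
2 \nVdash (\neg a \to c) \to \neg b: already at 2 itself, 2 \Vdash \neg a \to c but 2 \nVdash \neg b.
2 \nVdash \neg b since 2 is accessible from 2 and 2 \Vdash b.
So the root 0 does not force ((c \to (b \lor a)) \land b) \to ((\neg a \to c) \to \neg b); the model is a countermodel.

Yes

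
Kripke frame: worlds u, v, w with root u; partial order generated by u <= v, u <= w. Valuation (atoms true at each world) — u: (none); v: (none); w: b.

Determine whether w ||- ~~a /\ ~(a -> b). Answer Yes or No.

w ||-/- ~~a /\ ~(a -> b) since w fails ~~a.

No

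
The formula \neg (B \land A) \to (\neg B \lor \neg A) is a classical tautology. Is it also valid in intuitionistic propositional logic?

No

This is the constructively invalid direction of De Morgan's law for conjunction, which is not intuitionistically valid.
A Kripke countermodel: worlds w0, w1, w2; order generated by w0 \le w1, w0 \le w2; atoms true at each world — w0:{}; w1:{B}; w2:{A}.
w0 \nVdash \neg (B \land A) \to (\neg B \lor \neg A): already at w0 itself, w0 \Vdash \neg (B \land A) but w0 \nVdash \neg B \lor \neg A.
w0 \nVdash \neg B \lor \neg A: neither disjunct is forced at w0.
w0 \nVdash \neg B since w1 is accessible from w0 and w1 \Vdash B.
So the root w0 does not force the formula.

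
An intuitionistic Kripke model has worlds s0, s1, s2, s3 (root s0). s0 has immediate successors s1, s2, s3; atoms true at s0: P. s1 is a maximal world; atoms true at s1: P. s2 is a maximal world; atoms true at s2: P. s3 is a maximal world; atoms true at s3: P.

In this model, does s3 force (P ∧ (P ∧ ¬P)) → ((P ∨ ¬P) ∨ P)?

Yes

s3 ⊩ (P ∧ (P ∧ ¬P)) → ((P ∨ ¬P) ∨ P) vacuously: no world accessible from s3 forces the antecedent P ∧ (P ∧ ¬P).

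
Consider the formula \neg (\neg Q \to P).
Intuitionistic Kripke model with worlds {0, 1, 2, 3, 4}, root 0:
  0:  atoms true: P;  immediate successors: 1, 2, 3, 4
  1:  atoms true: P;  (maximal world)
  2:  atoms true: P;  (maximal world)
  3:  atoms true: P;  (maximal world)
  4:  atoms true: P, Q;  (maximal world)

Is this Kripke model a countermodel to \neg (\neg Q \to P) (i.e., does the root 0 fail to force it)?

0 \nVdash \neg (\neg Q \to P) since 0 is accessible from 0 and 0 \Vdash \neg Q \to P.
0 \Vdash \neg Q \to P: every world accessible from 0 that forces \neg Q (namely 1, 2, 3) also forces P.
So the root 0 does not force \neg (\neg Q \to P); the model is a countermodel.

Yes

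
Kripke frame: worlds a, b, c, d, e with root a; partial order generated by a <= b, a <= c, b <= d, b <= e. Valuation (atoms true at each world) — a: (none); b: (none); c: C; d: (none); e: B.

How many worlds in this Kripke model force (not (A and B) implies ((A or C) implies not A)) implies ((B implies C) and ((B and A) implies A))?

a: does not force it — a does not force (not (A and B) implies ((A or C) implies not A)) implies ((B implies C) and ((B and A) implies A)): already at a itself, a forces not (A and B) implies ((A or C) implies not A) but a does not force (B implies C) and ((B and A) implies A).
b: does not force it.
c: forces it.
d: forces it.
e: does not force it.
Worlds forcing the formula: {c, d}.

2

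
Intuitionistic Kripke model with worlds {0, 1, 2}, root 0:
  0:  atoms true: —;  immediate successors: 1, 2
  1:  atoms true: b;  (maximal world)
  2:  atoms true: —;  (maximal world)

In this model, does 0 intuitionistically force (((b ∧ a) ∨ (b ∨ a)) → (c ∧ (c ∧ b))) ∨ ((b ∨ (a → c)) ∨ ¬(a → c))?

0 ⊩ (((b ∧ a) ∨ (b ∨ a)) → (c ∧ (c ∧ b))) ∨ ((b ∨ (a → c)) ∨ ¬(a → c)) via the disjunct (b ∨ (a → c)) ∨ ¬(a → c).

Yes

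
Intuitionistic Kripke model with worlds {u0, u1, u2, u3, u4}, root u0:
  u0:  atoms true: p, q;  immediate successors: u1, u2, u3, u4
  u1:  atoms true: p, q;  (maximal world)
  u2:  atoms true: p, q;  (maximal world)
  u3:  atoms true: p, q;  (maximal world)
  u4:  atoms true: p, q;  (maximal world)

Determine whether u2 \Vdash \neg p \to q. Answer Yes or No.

Yes

u2 \Vdash \neg p \to q vacuously: no world accessible from u2 forces the antecedent \neg p.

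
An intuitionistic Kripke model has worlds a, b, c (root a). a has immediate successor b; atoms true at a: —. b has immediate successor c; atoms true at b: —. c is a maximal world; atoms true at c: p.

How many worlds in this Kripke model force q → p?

a: forces it.
b: forces it.
c: forces it.
Worlds forcing the formula: {a, b, c}.

3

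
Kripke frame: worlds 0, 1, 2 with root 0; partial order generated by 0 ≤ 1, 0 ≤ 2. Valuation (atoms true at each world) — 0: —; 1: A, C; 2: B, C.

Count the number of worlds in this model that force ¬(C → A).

0: does not force it — 0 ⊮ ¬(C → A) since 1 is accessible from 0 and 1 ⊩ C → A.
1: does not force it — 1 ⊮ ¬(C → A) since 1 is accessible from 1 and 1 ⊩ C → A.
2: forces it.
Worlds forcing the formula: {2}.

1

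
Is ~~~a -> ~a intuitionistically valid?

This is triple-negation reduction, which is intuitionistically derivable.
Assume ~~~a and suppose a. Then ~~a (double-negation introduction), contradicting ~~~a. So ~a.

Yes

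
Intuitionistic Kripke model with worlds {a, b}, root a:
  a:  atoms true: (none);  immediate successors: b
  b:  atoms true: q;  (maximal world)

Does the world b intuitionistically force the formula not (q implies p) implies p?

No

b does not force not (q implies p) implies p: already at b itself, b forces not (q implies p) but b does not force p.
b lacks atom p, so b does not force p.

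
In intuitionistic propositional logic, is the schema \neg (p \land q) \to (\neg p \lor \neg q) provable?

No

This is the constructively invalid direction of De Morgan's law for conjunction, which is not intuitionistically valid.
A Kripke countermodel: worlds w0, w1, w2; order generated by w0 \le w1, w0 \le w2; atoms true at each world — w0:{}; w1:{p}; w2:{q}.
w0 \nVdash \neg (p \land q) \to (\neg p \lor \neg q): already at w0 itself, w0 \Vdash \neg (p \land q) but w0 \nVdash \neg p \lor \neg q.
w0 \nVdash \neg p \lor \neg q: neither disjunct is forced at w0.
w0 \nVdash \neg p since w1 is accessible from w0 and w1 \Vdash p.
So the root w0 does not force the formula.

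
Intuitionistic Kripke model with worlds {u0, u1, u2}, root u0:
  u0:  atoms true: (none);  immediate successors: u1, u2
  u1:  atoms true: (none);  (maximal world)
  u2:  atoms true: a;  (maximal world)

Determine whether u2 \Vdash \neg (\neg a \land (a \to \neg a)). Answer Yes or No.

Yes

u2 \Vdash \neg (\neg a \land (a \to \neg a)): no world accessible from u2 forces \neg a \land (a \to \neg a).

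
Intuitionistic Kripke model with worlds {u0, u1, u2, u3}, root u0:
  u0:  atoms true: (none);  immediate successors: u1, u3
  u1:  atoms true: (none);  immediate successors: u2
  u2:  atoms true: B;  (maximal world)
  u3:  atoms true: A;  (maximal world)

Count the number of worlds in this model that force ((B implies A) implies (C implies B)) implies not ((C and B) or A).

u0: does not force it — u0 does not force ((B implies A) implies (C implies B)) implies not ((C and B) or A): already at u0 itself, u0 forces (B implies A) implies (C implies B) but u0 does not force not ((C and B) or A).
u1: forces it.
u2: forces it.
u3: does not force it — u3 does not force ((B implies A) implies (C implies B)) implies not ((C and B) or A): already at u3 itself, u3 forces (B implies A) implies (C implies B) but u3 does not force not ((C and B) or A).
Worlds forcing the formula: {u1, u2}.

2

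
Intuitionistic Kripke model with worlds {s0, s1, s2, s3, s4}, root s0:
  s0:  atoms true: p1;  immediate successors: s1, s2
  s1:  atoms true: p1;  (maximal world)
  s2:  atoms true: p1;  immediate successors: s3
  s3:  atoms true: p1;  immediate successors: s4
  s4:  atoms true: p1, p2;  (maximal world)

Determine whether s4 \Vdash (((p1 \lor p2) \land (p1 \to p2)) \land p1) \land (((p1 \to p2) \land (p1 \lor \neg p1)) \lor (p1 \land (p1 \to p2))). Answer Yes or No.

Yes

s4 \Vdash (((p1 \lor p2) \land (p1 \to p2)) \land p1) \land (((p1 \to p2) \land (p1 \lor \neg p1)) \lor (p1 \land (p1 \to p2))) since s4 forces both conjuncts.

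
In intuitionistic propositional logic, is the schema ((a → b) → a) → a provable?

No

This is Peirce's law, which is not intuitionistically valid.
A Kripke countermodel: worlds s0, s1; order generated by s0 ≤ s1; atoms true at each world — s0:{}; s1:{a}.
s0 ⊮ ((a → b) → a) → a: already at s0 itself, s0 ⊩ (a → b) → a but s0 ⊮ a.
s0 lacks atom a, so s0 ⊮ a.
So the root s0 does not force the formula.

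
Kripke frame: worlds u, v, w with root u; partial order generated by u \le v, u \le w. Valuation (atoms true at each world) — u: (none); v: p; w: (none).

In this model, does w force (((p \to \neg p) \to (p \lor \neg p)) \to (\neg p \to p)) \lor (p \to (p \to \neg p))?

w \Vdash (((p \to \neg p) \to (p \lor \neg p)) \to (\neg p \to p)) \lor (p \to (p \to \neg p)) via the disjunct p \to (p \to \neg p).

Yes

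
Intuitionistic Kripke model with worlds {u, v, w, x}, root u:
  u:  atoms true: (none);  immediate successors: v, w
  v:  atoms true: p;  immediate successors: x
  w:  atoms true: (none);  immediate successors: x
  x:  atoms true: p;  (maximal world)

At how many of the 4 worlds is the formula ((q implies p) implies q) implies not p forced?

4

u: forces it.
v: forces it.
w: forces it.
x: forces it.
Worlds forcing the formula: {u, v, w, x}.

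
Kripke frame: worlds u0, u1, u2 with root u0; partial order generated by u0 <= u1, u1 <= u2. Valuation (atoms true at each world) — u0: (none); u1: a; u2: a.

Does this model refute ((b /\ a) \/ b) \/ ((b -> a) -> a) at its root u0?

Yes

u0 ||-/- ((b /\ a) \/ b) \/ ((b -> a) -> a): neither disjunct is forced at u0.
u0 ||-/- (b /\ a) \/ b: neither disjunct is forced at u0.
u0 ||-/- b /\ a since u0 fails b.
So the root u0 does not force ((b /\ a) \/ b) \/ ((b -> a) -> a); the model is a countermodel.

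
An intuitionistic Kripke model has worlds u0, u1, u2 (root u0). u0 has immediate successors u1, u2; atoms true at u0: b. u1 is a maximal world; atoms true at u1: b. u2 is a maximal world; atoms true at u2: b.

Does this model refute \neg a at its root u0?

No

u0 \Vdash \neg a: no world accessible from u0 forces a.
So the root u0 forces \neg a; the model is not a countermodel.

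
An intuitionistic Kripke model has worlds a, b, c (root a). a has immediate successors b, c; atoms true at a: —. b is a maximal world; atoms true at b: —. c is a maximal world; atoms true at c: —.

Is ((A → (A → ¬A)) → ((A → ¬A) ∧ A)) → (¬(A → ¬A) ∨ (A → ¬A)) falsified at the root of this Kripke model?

a ⊩ ((A → (A → ¬A)) → ((A → ¬A) ∧ A)) → (¬(A → ¬A) ∨ (A → ¬A)) vacuously: no world accessible from a forces the antecedent (A → (A → ¬A)) → ((A → ¬A) ∧ A).
So the root a forces ((A → (A → ¬A)) → ((A → ¬A) ∧ A)) → (¬(A → ¬A) ∨ (A → ¬A)); the model is not a countermodel.

No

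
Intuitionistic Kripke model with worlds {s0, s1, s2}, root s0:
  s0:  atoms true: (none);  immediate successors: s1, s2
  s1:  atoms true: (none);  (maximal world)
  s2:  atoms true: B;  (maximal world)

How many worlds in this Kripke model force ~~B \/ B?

s0: does not force it — s0 ||-/- ~~B \/ B: neither disjunct is forced at s0.
s1: does not force it — s1 ||-/- ~~B \/ B: neither disjunct is forced at s1.
s2: forces it.
Worlds forcing the formula: {s2}.

1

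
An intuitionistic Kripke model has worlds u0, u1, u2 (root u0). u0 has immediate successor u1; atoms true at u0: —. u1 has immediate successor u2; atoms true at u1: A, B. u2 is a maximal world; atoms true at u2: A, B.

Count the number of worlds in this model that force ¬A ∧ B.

0

u0: does not force it — u0 ⊮ ¬A ∧ B since u0 fails ¬A.
u1: does not force it.
u2: does not force it.
Worlds forcing the formula: { }.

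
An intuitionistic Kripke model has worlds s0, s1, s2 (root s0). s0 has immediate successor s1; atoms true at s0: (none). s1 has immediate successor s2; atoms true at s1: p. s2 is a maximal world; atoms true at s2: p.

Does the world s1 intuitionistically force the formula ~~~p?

s1 ||-/- ~~~p since s1 is accessible from s1 and s1 ||- ~~p.
s1 ||- ~~p: no world accessible from s1 forces ~p.

No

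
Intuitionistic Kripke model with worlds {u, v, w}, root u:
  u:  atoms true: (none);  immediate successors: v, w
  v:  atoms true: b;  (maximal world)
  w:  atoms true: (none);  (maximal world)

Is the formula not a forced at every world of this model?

u forces not a: no world accessible from u forces a.
Since the root u forces not a and forcing is persistent (monotone upward), every world forces it.

Yes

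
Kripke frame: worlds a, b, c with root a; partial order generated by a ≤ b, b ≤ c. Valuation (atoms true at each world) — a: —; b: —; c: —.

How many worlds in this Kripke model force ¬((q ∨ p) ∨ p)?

a: forces it.
b: forces it.
c: forces it.
Worlds forcing the formula: {a, b, c}.

3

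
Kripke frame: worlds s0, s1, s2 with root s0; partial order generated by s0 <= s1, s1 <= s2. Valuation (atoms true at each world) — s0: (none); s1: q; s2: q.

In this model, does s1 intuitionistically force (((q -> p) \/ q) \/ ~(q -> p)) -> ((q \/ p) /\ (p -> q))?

Yes

s1 ||- (((q -> p) \/ q) \/ ~(q -> p)) -> ((q \/ p) /\ (p -> q)): every world accessible from s1 that forces ((q -> p) \/ q) \/ ~(q -> p) (namely s1, s2) also forces (q \/ p) /\ (p -> q).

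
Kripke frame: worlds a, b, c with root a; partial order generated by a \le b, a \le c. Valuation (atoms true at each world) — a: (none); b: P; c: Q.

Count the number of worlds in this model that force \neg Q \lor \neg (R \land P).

a: forces it.
b: forces it.
c: forces it.
Worlds forcing the formula: {a, b, c}.

3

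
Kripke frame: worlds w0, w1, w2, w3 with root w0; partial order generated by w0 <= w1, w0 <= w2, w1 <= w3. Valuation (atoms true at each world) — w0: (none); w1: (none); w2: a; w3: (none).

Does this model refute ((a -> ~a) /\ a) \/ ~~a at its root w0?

w0 ||-/- ((a -> ~a) /\ a) \/ ~~a: neither disjunct is forced at w0.
w0 ||-/- (a -> ~a) /\ a since w0 fails a -> ~a.
So the root w0 does not force ((a -> ~a) /\ a) \/ ~~a; the model is a countermodel.

Yes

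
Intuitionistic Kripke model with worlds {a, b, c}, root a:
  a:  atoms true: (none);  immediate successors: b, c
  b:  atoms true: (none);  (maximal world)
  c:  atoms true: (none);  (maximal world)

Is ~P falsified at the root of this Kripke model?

a ||- ~P: no world accessible from a forces P.
So the root a forces ~P; the model is not a countermodel.

No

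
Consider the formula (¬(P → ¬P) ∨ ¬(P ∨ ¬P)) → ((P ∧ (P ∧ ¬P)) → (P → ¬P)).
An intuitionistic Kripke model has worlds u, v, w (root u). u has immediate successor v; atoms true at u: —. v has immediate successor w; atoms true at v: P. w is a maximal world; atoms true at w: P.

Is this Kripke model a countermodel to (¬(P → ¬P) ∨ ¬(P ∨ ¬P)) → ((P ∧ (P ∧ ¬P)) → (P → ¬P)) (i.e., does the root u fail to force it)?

u ⊩ (¬(P → ¬P) ∨ ¬(P ∨ ¬P)) → ((P ∧ (P ∧ ¬P)) → (P → ¬P)): every world accessible from u that forces ¬(P → ¬P) ∨ ¬(P ∨ ¬P) (namely u, v, w) also forces (P ∧ (P ∧ ¬P)) → (P → ¬P).
So the root u forces (¬(P → ¬P) ∨ ¬(P ∨ ¬P)) → ((P ∧ (P ∧ ¬P)) → (P → ¬P)); the model is not a countermodel.

No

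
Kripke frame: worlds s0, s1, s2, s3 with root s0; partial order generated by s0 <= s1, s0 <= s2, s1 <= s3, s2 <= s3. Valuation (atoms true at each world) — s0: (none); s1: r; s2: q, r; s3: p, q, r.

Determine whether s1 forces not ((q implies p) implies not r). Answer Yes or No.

s1 forces not ((q implies p) implies not r): no world accessible from s1 forces (q implies p) implies not r.

Yes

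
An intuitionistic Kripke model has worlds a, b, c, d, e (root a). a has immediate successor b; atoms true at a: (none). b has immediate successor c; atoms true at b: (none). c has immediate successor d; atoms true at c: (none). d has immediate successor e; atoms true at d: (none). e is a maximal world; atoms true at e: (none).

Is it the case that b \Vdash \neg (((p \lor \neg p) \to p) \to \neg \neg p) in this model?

No

b \nVdash \neg (((p \lor \neg p) \to p) \to \neg \neg p) since b is accessible from b and b \Vdash ((p \lor \neg p) \to p) \to \neg \neg p.
b \Vdash ((p \lor \neg p) \to p) \to \neg \neg p vacuously: no world accessible from b forces the antecedent (p \lor \neg p) \to p.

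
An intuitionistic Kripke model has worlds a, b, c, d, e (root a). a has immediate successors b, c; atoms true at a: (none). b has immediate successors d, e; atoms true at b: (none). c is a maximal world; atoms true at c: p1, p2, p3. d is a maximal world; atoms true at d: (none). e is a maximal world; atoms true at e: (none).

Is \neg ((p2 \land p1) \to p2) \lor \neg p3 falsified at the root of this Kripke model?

a \nVdash \neg ((p2 \land p1) \to p2) \lor \neg p3: neither disjunct is forced at a.
a \nVdash \neg ((p2 \land p1) \to p2) since a is accessible from a and a \Vdash (p2 \land p1) \to p2.
a \Vdash (p2 \land p1) \to p2: every world accessible from a that forces p2 \land p1 (namely c) also forces p2.
So the root a does not force \neg ((p2 \land p1) \to p2) \lor \neg p3; the model is a countermodel.

Yes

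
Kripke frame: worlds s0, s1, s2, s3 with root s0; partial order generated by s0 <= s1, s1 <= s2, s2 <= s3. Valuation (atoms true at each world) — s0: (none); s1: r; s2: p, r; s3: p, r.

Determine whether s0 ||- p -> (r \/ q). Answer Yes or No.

s0 ||- p -> (r \/ q): every world accessible from s0 that forces p (namely s2, s3) also forces r \/ q.

Yes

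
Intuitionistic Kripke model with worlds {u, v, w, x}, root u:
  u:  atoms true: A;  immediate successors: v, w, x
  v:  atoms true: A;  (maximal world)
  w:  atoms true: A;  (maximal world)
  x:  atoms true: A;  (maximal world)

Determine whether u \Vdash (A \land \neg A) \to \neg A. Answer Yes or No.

Yes

u \Vdash (A \land \neg A) \to \neg A vacuously: no world accessible from u forces the antecedent A \land \neg A.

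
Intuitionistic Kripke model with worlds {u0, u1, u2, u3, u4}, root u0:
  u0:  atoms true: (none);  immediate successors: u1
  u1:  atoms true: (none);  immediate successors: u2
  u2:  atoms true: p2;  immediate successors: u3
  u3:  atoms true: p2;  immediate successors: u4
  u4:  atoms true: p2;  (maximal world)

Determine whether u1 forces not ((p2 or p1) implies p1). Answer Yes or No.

u1 forces not ((p2 or p1) implies p1): no world accessible from u1 forces (p2 or p1) implies p1.

Yes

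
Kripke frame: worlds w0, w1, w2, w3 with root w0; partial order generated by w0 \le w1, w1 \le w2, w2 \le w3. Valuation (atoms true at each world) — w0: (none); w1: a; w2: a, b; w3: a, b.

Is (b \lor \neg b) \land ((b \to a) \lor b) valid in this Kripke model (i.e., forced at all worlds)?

Not every world: w0 \nVdash (b \lor \neg b) \land ((b \to a) \lor b).
w0 \nVdash (b \lor \neg b) \land ((b \to a) \lor b) since w0 fails b \lor \neg b.

No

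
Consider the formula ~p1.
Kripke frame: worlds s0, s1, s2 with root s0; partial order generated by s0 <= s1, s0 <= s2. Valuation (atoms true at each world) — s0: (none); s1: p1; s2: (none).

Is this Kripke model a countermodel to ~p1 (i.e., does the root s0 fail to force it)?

Yes

s0 ||-/- ~p1 since s1 is accessible from s0 and s1 ||- p1.
So the root s0 does not force ~p1; the model is a countermodel.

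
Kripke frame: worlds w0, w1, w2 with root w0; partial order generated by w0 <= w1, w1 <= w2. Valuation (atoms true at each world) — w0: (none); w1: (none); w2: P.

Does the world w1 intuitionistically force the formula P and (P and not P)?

w1 does not force P and (P and not P) since w1 fails P.

No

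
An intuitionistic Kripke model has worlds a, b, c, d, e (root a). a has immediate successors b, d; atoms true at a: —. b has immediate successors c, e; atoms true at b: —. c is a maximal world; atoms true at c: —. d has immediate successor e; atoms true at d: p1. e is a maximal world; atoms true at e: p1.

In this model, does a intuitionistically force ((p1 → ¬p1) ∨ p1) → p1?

No

a ⊮ ((p1 → ¬p1) ∨ p1) → p1: at the accessible world c, c ⊩ (p1 → ¬p1) ∨ p1 but c ⊮ p1.
c lacks atom p1, so c ⊮ p1.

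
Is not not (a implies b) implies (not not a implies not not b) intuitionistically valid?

Yes

This is the distribution of double negation over implication, which is intuitionistically derivable.
Assume not not (a implies b) and not not a; suppose not b. Then a implies b would give not a (by contraposition), contradicting not not a; so not (a implies b), contradicting not not (a implies b). Hence not not b.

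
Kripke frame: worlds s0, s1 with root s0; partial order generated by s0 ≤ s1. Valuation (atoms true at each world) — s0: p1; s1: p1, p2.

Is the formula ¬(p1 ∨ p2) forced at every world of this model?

No

Not every world: s0 ⊮ ¬(p1 ∨ p2).
s0 ⊮ ¬(p1 ∨ p2) since s0 is accessible from s0 and s0 ⊩ p1 ∨ p2.
s0 ⊩ p1 ∨ p2 via the disjunct p1.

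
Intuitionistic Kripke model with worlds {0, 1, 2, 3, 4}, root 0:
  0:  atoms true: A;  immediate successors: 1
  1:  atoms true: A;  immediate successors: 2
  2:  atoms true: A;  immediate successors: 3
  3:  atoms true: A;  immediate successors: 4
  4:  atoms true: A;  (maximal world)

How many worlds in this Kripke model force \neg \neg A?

0: forces it.
1: forces it.
2: forces it.
3: forces it.
4: forces it.
Worlds forcing the formula: {0, 1, 2, 3, 4}.

5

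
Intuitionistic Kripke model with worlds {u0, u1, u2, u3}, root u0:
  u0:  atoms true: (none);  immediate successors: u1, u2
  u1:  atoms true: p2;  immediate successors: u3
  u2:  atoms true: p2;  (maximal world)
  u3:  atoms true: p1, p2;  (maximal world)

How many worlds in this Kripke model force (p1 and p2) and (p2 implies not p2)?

u0: does not force it — u0 does not force (p1 and p2) and (p2 implies not p2) since u0 fails p1 and p2.
u1: does not force it — u1 does not force (p1 and p2) and (p2 implies not p2) since u1 fails p1 and p2.
u2: does not force it — u2 does not force (p1 and p2) and (p2 implies not p2) since u2 fails p1 and p2.
u3: does not force it.
Worlds forcing the formula: { }.

0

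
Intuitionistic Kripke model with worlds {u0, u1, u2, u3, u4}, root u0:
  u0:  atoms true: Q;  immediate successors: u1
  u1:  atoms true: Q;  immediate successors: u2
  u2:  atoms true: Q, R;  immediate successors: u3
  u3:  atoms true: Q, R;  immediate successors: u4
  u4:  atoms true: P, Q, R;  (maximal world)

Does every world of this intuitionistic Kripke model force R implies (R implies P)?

Not every world: u0 does not force R implies (R implies P).
u0 does not force R implies (R implies P): at the accessible world u2, u2 forces R but u2 does not force R implies P.
u2 does not force R implies P: already at u2 itself, u2 forces R but u2 does not force P.
u2 lacks atom P, so u2 does not force P.

No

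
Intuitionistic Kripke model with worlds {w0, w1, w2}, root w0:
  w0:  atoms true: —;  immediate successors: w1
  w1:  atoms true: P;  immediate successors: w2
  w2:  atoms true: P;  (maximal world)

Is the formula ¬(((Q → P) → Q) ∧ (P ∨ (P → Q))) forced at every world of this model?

Yes

w0 ⊩ ¬(((Q → P) → Q) ∧ (P ∨ (P → Q))): no world accessible from w0 forces ((Q → P) → Q) ∧ (P ∨ (P → Q)).
Since the root w0 forces ¬(((Q → P) → Q) ∧ (P ∨ (P → Q))) and forcing is persistent (monotone upward), every world forces it.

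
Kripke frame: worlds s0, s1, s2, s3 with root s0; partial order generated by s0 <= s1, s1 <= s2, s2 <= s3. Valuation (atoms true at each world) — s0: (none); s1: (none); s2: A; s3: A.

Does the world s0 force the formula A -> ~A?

s0 ||-/- A -> ~A: at the accessible world s2, s2 ||- A but s2 ||-/- ~A.
s2 ||-/- ~A since s2 is accessible from s2 and s2 ||- A.

No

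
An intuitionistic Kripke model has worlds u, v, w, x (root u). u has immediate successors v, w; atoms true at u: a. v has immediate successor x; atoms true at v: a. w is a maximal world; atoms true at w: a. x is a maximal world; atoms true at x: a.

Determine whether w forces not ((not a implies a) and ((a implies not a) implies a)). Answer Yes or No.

w does not force not ((not a implies a) and ((a implies not a) implies a)) since w is accessible from w and w forces (not a implies a) and ((a implies not a) implies a).
w forces (not a implies a) and ((a implies not a) implies a) since w forces both conjuncts.

No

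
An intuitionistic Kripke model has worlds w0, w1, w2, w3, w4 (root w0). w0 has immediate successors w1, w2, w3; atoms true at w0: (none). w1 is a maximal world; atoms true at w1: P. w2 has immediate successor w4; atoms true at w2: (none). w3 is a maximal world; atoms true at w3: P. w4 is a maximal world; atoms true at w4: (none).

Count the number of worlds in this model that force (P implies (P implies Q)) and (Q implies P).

w0: does not force it — w0 does not force (P implies (P implies Q)) and (Q implies P) since w0 fails P implies (P implies Q).
w1: does not force it — w1 does not force (P implies (P implies Q)) and (Q implies P) since w1 fails P implies (P implies Q).
w2: forces it.
w3: does not force it.
w4: forces it.
Worlds forcing the formula: {w2, w4}.

2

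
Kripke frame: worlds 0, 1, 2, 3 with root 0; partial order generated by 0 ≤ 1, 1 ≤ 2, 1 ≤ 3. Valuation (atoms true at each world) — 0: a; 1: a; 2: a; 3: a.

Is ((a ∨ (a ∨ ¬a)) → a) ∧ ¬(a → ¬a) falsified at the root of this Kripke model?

0 ⊩ ((a ∨ (a ∨ ¬a)) → a) ∧ ¬(a → ¬a) since 0 forces both conjuncts.
So the root 0 forces ((a ∨ (a ∨ ¬a)) → a) ∧ ¬(a → ¬a); the model is not a countermodel.

No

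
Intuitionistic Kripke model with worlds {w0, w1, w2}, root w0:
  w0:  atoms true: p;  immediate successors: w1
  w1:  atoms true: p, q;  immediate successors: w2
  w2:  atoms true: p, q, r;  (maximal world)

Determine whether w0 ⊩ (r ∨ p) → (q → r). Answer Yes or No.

No

w0 ⊮ (r ∨ p) → (q → r): already at w0 itself, w0 ⊩ r ∨ p but w0 ⊮ q → r.
w0 ⊮ q → r: at the accessible world w1, w1 ⊩ q but w1 ⊮ r.
w1 lacks atom r, so w1 ⊮ r.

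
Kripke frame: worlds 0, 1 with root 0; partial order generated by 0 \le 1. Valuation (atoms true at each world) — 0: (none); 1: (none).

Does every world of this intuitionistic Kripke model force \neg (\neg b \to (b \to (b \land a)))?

Not every world: 0 \nVdash \neg (\neg b \to (b \to (b \land a))).
0 \nVdash \neg (\neg b \to (b \to (b \land a))) since 0 is accessible from 0 and 0 \Vdash \neg b \to (b \to (b \land a)).
0 \Vdash \neg b \to (b \to (b \land a)): every world accessible from 0 that forces \neg b (namely 0, 1) also forces b \to (b \land a).

No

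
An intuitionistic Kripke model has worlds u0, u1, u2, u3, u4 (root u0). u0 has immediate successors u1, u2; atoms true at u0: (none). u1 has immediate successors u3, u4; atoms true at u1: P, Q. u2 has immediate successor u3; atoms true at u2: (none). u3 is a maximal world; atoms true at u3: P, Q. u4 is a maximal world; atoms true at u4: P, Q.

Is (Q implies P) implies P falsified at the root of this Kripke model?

u0 does not force (Q implies P) implies P: already at u0 itself, u0 forces Q implies P but u0 does not force P.
u0 lacks atom P, so u0 does not force P.
So the root u0 does not force (Q implies P) implies P; the model is a countermodel.

Yes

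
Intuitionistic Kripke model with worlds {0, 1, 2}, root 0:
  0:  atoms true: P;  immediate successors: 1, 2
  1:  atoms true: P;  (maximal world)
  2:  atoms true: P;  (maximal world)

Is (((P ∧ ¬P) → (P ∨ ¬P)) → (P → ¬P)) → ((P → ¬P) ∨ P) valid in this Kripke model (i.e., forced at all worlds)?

Yes

0 ⊩ (((P ∧ ¬P) → (P ∨ ¬P)) → (P → ¬P)) → ((P → ¬P) ∨ P) vacuously: no world accessible from 0 forces the antecedent ((P ∧ ¬P) → (P ∨ ¬P)) → (P → ¬P).
Since the root 0 forces (((P ∧ ¬P) → (P ∨ ¬P)) → (P → ¬P)) → ((P → ¬P) ∨ P) and forcing is persistent (monotone upward), every world forces it.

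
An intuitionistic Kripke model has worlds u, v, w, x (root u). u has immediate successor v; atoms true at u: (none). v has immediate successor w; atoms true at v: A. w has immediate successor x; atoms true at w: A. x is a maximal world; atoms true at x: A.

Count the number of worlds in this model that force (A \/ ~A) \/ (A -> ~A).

u: does not force it — u ||-/- (A \/ ~A) \/ (A -> ~A): neither disjunct is forced at u.
v: forces it.
w: forces it.
x: forces it.
Worlds forcing the formula: {v, w, x}.

3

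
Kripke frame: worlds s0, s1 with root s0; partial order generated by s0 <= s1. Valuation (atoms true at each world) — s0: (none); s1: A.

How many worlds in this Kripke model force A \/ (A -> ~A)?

s0: does not force it — s0 ||-/- A \/ (A -> ~A): neither disjunct is forced at s0.
s1: forces it.
Worlds forcing the formula: {s1}.

1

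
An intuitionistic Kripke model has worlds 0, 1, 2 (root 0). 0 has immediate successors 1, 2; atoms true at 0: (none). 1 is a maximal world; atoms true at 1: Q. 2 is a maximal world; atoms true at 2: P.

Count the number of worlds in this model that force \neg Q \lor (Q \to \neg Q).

1

0: does not force it — 0 \nVdash \neg Q \lor (Q \to \neg Q): neither disjunct is forced at 0.
1: does not force it.
2: forces it.
Worlds forcing the formula: {2}.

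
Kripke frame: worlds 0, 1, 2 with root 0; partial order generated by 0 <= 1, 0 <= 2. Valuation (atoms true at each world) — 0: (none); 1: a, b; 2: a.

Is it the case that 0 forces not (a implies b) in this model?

No

0 does not force not (a implies b) since 1 is accessible from 0 and 1 forces a implies b.
1 forces a implies b: every world accessible from 1 that forces a (namely 1) also forces b.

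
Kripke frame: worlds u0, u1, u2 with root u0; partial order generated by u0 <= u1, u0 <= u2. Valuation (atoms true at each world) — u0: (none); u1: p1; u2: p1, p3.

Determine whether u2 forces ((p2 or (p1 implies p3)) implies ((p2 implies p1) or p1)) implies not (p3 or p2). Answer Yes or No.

No

u2 does not force ((p2 or (p1 implies p3)) implies ((p2 implies p1) or p1)) implies not (p3 or p2): already at u2 itself, u2 forces (p2 or (p1 implies p3)) implies ((p2 implies p1) or p1) but u2 does not force not (p3 or p2).
u2 does not force not (p3 or p2) since u2 is accessible from u2 and u2 forces p3 or p2.
u2 forces p3 or p2 via the disjunct p3.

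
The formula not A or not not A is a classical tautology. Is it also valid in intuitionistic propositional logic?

No

This is the weak law of excluded middle, which is not intuitionistically valid.
A Kripke countermodel: worlds w0, w1, w2; order generated by w0 <= w1, w0 <= w2; atoms true at each world — w0:{}; w1:{A}; w2:{}.
w0 does not force not A or not not A: neither disjunct is forced at w0.
w0 does not force not A since w1 is accessible from w0 and w1 forces A.
So the root w0 does not force the formula.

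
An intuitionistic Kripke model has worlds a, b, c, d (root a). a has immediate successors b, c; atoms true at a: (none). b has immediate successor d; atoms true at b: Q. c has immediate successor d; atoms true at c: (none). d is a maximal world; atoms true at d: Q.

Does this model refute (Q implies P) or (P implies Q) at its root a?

No

a forces (Q implies P) or (P implies Q) via the disjunct P implies Q.
So the root a forces (Q implies P) or (P implies Q); the model is not a countermodel.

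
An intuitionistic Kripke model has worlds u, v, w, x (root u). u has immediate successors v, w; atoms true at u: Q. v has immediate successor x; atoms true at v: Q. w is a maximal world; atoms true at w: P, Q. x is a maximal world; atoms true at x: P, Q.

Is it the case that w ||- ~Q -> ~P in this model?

Yes

w ||- ~Q -> ~P vacuously: no world accessible from w forces the antecedent ~Q.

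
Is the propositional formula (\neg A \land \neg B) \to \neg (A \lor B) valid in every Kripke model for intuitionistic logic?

Yes

This is a constructively valid De Morgan direction (conjunction of negations to negated disjunction), which is intuitionistically derivable.
If both \neg A and \neg B hold at a world, no accessible world forces A or forces B, so none forces A \lor B.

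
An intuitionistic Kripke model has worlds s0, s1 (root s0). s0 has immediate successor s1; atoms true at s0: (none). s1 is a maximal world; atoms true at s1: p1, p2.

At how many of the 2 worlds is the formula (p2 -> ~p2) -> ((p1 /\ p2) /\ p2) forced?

s0: forces it.
s1: forces it.
Worlds forcing the formula: {s0, s1}.

2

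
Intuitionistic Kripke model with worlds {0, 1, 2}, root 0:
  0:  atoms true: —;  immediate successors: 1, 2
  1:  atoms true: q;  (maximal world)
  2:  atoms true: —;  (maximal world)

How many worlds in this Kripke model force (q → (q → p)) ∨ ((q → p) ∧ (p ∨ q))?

1

0: does not force it — 0 ⊮ (q → (q → p)) ∨ ((q → p) ∧ (p ∨ q)): neither disjunct is forced at 0.
1: does not force it.
2: forces it.
Worlds forcing the formula: {2}.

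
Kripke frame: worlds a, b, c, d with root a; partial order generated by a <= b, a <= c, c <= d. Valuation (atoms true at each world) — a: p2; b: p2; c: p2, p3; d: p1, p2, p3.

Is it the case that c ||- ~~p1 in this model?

Yes

c ||- ~~p1: no world accessible from c forces ~p1.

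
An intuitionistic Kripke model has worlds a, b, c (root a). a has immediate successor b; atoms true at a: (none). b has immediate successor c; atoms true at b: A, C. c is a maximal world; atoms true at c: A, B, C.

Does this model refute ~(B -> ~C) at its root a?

No

a ||- ~(B -> ~C): no world accessible from a forces B -> ~C.
So the root a forces ~(B -> ~C); the model is not a countermodel.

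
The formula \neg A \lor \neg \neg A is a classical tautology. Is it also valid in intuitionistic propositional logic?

No

This is the weak law of excluded middle, which is not intuitionistically valid.
A Kripke countermodel: worlds s0, s1, s2; order generated by s0 \le s1, s0 \le s2; atoms true at each world — s0:{}; s1:{A}; s2:{}.
s0 \nVdash \neg A \lor \neg \neg A: neither disjunct is forced at s0.
s0 \nVdash \neg A since s1 is accessible from s0 and s1 \Vdash A.
So the root s0 does not force the formula.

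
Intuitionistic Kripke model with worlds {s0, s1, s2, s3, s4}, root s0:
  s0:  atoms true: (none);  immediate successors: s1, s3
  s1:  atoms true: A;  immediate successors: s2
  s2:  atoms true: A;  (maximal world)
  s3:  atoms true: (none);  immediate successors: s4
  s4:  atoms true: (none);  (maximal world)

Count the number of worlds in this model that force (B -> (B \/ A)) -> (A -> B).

s0: does not force it — s0 ||-/- (B -> (B \/ A)) -> (A -> B): already at s0 itself, s0 ||- B -> (B \/ A) but s0 ||-/- A -> B.
s1: does not force it — s1 ||-/- (B -> (B \/ A)) -> (A -> B): already at s1 itself, s1 ||- B -> (B \/ A) but s1 ||-/- A -> B.
s2: does not force it — s2 ||-/- (B -> (B \/ A)) -> (A -> B): already at s2 itself, s2 ||- B -> (B \/ A) but s2 ||-/- A -> B.
s3: forces it.
s4: forces it.
Worlds forcing the formula: {s3, s4}.

2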